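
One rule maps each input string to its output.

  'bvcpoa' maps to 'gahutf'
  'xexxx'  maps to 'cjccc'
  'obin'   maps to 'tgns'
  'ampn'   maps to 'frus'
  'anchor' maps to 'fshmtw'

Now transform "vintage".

Looking at the pairs, the operation is to shift every letter 5 places forward in the alphabet (wrapping around).
Doing the same to "vintage": "ansyflj".

ansyflj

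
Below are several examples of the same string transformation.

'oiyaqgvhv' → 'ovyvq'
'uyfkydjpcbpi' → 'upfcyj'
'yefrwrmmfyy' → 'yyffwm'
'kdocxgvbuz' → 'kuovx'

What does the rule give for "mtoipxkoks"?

mkokp

Rule — keep every other character starting from the first (positions 1st, 3rd, 5th, ...), then take characters alternately from the front and the back (1st, last, 2nd, 2nd-last, ...).
Working it through for "mtoipxkoks": intermediate "mopkk", final "mkokp".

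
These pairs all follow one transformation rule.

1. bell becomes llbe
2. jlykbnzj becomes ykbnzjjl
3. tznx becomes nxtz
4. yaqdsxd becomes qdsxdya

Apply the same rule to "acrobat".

robatac

What's happening: move the first 2 characters to the end (rotate left by 2).
On "acrobat" that produces "robatac".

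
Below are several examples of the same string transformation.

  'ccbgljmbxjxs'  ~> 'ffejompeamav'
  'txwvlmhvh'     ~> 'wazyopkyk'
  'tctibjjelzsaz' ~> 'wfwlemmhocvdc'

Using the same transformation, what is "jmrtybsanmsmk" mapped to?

In each case the input is transformed by: shift every letter 3 places forward in the alphabet (wrapping around).
On "jmrtybsanmsmk" that produces "mpuwbevdqpvpn".

mpuwbevdqpvpn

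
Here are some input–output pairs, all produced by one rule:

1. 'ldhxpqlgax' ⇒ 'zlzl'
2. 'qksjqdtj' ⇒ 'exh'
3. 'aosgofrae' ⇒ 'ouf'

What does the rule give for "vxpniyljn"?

jbz

The pattern: shift every letter 12 places backward in the alphabet (wrapping around), then keep one character in every 3, starting at position 1 (positions 1st, 4th, 7th, ...).
Working it through for "vxpniyljn": intermediate "jldbwmzxb", final "jbz".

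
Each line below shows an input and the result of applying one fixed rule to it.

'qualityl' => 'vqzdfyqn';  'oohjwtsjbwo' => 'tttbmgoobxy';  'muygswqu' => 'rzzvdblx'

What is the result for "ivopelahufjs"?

nxaotkuzjmqf

The transformation: take characters alternately from the front and the back (1st, last, 2nd, 2nd-last, ...), then shift every letter 5 places forward in the alphabet (wrapping around).
Applying both steps to "ivopelahufjs": "isvjofpuehla", then "nxaotkuzjmqf".
(Check on "muygswqu": → "muuqywgs" → "rzzvdblx" ✓)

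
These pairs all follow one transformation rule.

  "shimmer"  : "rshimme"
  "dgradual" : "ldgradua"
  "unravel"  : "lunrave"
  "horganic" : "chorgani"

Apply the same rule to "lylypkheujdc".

In each case the input is transformed by: move the last character to the front.
Applying that to "lylypkheujdc" gives "clylypkheujd".

clylypkheujd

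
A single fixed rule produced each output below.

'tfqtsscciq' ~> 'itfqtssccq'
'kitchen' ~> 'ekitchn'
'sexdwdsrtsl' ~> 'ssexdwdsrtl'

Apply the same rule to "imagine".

nimagie

What's happening: move the last character to the front, then swap the first and last characters.
"imagine" → "eimagin" → "nimagie".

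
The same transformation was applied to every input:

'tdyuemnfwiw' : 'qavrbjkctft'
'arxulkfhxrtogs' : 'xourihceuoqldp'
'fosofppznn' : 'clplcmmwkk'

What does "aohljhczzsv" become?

xleigezwwps

Rule — shift every letter 3 places backward in the alphabet (wrapping around).
"aohljhczzsv" → "xleigezwwps".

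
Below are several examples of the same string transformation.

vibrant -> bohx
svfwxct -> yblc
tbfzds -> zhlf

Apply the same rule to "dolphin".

jurv

The rule is to shift every letter 6 places forward in the alphabet (wrapping around), then keep only the first 4 characters.
Working it through for "dolphin": intermediate "jurvnot", final "jurv".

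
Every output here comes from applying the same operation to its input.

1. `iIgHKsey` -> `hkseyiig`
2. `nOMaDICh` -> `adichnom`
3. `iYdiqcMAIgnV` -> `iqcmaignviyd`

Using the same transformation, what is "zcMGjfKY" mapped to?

gjfkyzcm

Looking at the pairs, the operation is to move the first 3 characters to the end (rotate left by 3), then convert every letter to lowercase.
Applying both steps to "zcMGjfKY": "GjfKYzcM", then "gjfkyzcm".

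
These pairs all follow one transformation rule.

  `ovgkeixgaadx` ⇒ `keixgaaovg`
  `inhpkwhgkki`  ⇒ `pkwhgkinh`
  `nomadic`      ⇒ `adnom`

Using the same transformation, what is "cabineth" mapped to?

What's happening: delete the last 2 characters, then move the first 3 characters to the end (rotate left by 3).
"cabineth" → "cabine" → "inecab".

inecab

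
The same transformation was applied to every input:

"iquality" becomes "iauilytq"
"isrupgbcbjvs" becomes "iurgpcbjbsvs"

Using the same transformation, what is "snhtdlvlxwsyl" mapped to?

What's happening: swap each adjacent pair of characters (1↔2, 3↔4, ...), then move the first character to the end.
On "snhtdlvlxwsyl": the first step gives "nsthldlvwxysl", and the second then gives "sthldlvwxysln".

sthldlvwxysln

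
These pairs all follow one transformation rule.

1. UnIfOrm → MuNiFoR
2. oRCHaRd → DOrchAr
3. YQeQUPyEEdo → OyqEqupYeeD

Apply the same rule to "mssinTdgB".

bMSSINtDG

Each output is the input with this applied: flip the case of every letter, then move the last character to the front.
On "mssinTdgB": the first step gives "MSSINtDGb", and the second then gives "bMSSINtDG".
(Check on "YQeQUPyEEdo": → "yqEqupYeeDO" → "OyqEqupYeeD" ✓)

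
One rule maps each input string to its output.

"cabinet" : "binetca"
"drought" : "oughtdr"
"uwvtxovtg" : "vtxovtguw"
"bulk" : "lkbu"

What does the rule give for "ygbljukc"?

bljukcyg

Rule — move the first 2 characters to the end (rotate left by 2).
Doing the same to "ygbljukc": "bljukcyg".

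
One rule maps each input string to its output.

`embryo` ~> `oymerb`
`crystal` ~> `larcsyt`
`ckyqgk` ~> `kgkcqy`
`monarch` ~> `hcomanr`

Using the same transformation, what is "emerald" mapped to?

dlmerea

Looking at the pairs, the operation is to move the last 2 characters to the front (rotate right by 2), then swap each adjacent pair of characters (1↔2, 3↔4, ...).
Applying that to "emerald" gives "dlmerea".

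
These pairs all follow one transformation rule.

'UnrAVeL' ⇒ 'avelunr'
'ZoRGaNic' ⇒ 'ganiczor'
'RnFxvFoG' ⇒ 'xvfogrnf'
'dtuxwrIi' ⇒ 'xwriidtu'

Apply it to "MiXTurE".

turemix

In each case the input is transformed by: move the first 3 characters to the end (rotate left by 3), then convert every letter to lowercase.
Applying that to "MiXTurE" gives "turemix".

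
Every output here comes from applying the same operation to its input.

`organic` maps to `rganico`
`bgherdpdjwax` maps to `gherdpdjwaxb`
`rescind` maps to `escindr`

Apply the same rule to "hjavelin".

javelinh

Rule — move the first character to the end.
For "hjavelin" the result is "javelinh".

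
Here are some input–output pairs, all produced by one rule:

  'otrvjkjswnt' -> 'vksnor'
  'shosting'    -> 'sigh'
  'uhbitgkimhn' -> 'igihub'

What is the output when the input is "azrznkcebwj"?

zkewar

Rule — move the first 3 characters to the end (rotate left by 3), then keep every other character starting from the first (positions 1st, 3rd, 5th, ...).
Working it through for "azrznkcebwj": intermediate "znkcebwjazr", final "zkewar".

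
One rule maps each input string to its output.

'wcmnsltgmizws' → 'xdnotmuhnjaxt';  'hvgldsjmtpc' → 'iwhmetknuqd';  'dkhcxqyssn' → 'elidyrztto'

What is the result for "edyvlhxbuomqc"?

In each case the input is transformed by: shift every letter 1 place forward in the alphabet (wrapping around).
"edyvlhxbuomqc" → "fezwmiycvpnrd".

fezwmiycvpnrd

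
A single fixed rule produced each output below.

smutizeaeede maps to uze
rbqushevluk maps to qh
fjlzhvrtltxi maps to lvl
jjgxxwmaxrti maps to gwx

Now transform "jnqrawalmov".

qw

Looking at the pairs, the operation is to delete the last 3 characters, then keep one character in every 3, starting at position 3 (positions 3rd, 6th, 9th, ...).
Applying both steps to "jnqrawalmov": "jnqrawal", then "qw".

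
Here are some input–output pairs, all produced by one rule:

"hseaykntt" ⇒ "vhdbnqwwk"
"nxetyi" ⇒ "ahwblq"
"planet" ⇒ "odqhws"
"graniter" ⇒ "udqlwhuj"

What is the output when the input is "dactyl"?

In each case the input is transformed by: move the first character to the end, then shift every letter 3 places forward in the alphabet (wrapping around).
Starting from "dactyl": after the first operation, "actyld"; after the second, "dfwbog".

dfwbog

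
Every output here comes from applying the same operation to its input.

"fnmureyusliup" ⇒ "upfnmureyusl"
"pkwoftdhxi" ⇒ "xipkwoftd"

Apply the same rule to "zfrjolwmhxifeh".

ehzfrjolwmhxi

Rule — move the last 2 characters to the front (rotate right by 2), then delete the last character.
Applying both steps to "zfrjolwmhxifeh": "ehzfrjolwmhxif", then "ehzfrjolwmhxi".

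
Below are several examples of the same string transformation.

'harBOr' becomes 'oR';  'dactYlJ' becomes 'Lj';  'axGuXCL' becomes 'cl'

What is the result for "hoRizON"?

Looking at the pairs, the operation is to flip the case of every letter, then keep only the last 2 characters.
Applying both steps to "hoRizON": "HOrIZon", then "on".
(Check on "axGuXCL": → "AXgUxcl" → "cl" ✓)

on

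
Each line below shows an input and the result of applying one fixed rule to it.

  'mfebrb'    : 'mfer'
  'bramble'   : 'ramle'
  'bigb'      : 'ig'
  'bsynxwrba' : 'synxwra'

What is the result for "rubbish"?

ruish

The pattern: remove every "b".
Doing the same to "rubbish": "ruish".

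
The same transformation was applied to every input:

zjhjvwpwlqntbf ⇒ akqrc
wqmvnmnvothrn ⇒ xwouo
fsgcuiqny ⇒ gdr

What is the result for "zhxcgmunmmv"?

What's happening: shift every letter 1 place forward in the alphabet (wrapping around), then keep one character in every 3, starting at position 1 (positions 1st, 4th, 7th, ...).
On "zhxcgmunmmv" that produces "advn".

advn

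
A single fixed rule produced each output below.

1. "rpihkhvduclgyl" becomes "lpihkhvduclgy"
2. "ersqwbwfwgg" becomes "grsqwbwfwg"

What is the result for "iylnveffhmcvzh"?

hylnveffhmcvz

The pattern: swap the first and last characters, then delete the last character.
Working it through for "iylnveffhmcvzh": intermediate "hylnveffhmcvzi", final "hylnveffhmcvz".
(Check on "ersqwbwfwgg": → "grsqwbwfwge" → "grsqwbwfwg" ✓)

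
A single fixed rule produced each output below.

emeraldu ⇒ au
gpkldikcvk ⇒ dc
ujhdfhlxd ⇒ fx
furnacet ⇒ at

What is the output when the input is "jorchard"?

hd

The rule is to keep one character in every 3, starting at position 2 (positions 2nd, 5th, 8th, ...), then delete the first character.
Starting from "jorchard": after the first operation, "ohd"; after the second, "hd".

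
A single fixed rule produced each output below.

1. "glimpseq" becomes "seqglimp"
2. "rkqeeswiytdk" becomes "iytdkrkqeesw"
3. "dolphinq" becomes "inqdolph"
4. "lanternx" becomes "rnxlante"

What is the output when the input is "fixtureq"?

reqfixtu

Each output is the input with this applied: move the first character to the end, then swap the front and back halves of the string.
Applying both steps to "fixtureq": "ixtureqf", then "reqfixtu".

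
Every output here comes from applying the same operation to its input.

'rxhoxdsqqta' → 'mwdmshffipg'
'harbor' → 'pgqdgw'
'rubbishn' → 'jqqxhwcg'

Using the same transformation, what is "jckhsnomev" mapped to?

rzwhcdbtky

In each case the input is transformed by: shift every letter 11 places backward in the alphabet (wrapping around), then move the first character to the end.
Applying both steps to "jckhsnomev": "yrzwhcdbtk", then "rzwhcdbtky".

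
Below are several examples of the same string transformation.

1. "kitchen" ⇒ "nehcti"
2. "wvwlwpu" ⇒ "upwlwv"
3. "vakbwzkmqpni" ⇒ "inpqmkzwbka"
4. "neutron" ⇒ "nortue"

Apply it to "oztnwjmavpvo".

Each output is the input with this applied: delete the first character, then reverse the string.
For "oztnwjmavpvo", step one produces "ztnwjmavpvo"; step two turns that into "ovpvamjwntz".
(Check on "vakbwzkmqpni": → "akbwzkmqpni" → "inpqmkzwbka" ✓)

ovpvamjwntz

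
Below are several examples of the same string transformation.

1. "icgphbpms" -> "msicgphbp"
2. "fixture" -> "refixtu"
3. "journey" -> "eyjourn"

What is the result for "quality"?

tyquali

The rule is to move the last 2 characters to the front (rotate right by 2).
On "quality" that produces "tyquali".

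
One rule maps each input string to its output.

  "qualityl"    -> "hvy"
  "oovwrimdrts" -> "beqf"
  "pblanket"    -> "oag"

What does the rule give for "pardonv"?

The rule is to keep one character in every 3, starting at position 2 (positions 2nd, 5th, 8th, ...), then shift every letter 13 places forward in the alphabet (wrapping around) — i.e. ROT13.
On "pardonv": the first step gives "ao", and the second then gives "nb".
(Check on "oovwrimdrts": → "ords" → "beqf" ✓)

nb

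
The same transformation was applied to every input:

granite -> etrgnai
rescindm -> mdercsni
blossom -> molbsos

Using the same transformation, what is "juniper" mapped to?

reujinp

Each output is the input with this applied: move the last 2 characters to the front (rotate right by 2), then swap each adjacent pair of characters (1↔2, 3↔4, ...).
Working it through for "juniper": intermediate "erjunip", final "reujinp".
(Check on "blossom": → "ombloss" → "molbsos" ✓)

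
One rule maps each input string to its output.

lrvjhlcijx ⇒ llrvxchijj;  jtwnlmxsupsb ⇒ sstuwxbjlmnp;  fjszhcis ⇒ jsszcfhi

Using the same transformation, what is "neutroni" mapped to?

The transformation: sort the characters into alphabetical order, then swap the front and back halves of the string.
Starting from "neutroni": after the first operation, "einnortu"; after the second, "ortueinn".

ortueinn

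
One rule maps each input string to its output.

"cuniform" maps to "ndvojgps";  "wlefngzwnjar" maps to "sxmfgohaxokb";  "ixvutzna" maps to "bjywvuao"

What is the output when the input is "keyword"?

elfzxps

What's happening: shift every letter 1 place forward in the alphabet (wrapping around), then move the last character to the front.
On "keyword" that produces "elfzxps".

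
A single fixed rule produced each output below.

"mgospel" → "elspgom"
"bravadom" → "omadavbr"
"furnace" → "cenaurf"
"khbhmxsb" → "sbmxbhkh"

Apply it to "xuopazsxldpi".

Each output is the input with this applied: reverse the string, then swap each adjacent pair of characters (1↔2, 3↔4, ...).
"xuopazsxldpi" → "ipdlxszapoux" → "pildsxazopxu".

pildsxazopxu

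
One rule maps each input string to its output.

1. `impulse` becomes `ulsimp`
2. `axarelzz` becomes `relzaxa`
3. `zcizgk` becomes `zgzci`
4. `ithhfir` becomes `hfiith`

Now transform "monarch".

arcmon

The transformation: delete the last character, then move the first 3 characters to the end (rotate left by 3).
For "monarch" the result is "arcmon".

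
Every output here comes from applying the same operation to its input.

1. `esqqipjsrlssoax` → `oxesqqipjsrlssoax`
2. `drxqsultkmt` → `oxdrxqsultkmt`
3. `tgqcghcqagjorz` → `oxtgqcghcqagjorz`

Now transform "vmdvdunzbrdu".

oxvmdvdunzbrdu

The rule is to prepend "ox".
Applying that to "vmdvdunzbrdu" gives "oxvmdvdunzbrdu".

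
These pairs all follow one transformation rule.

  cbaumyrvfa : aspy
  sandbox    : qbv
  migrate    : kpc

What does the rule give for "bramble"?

zkc

The pattern: keep one character in every 3, starting at position 1 (positions 1st, 4th, 7th, ...), then shift every letter 2 places backward in the alphabet (wrapping around).
Doing the same to "bramble": "zkc".
(Check on "cbaumyrvfa": → "cura" → "aspy" ✓)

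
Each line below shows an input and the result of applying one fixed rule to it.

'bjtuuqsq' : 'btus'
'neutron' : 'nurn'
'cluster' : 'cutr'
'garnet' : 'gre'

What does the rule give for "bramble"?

Rule — keep every other character starting from the first (positions 1st, 3rd, 5th, ...).
So "bramble" becomes "babe".

babe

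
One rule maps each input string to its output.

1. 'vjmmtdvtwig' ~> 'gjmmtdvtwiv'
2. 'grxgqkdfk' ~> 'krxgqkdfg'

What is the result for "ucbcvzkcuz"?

zcbcvzkcuu

The transformation: swap the first and last characters.
So "ucbcvzkcuz" becomes "zcbcvzkcuu".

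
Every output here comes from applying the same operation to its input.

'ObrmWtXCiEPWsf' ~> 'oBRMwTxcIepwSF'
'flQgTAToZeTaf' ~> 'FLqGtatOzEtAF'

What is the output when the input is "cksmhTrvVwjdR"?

The rule is to flip the case of every letter.
On "cksmhTrvVwjdR" that produces "CKSMHtRVvWJDr".

CKSMHtRVvWJDr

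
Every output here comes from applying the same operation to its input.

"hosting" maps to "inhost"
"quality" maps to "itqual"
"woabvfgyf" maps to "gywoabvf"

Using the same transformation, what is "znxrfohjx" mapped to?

In each case the input is transformed by: delete the last character, then move the last 2 characters to the front (rotate right by 2).
On "znxrfohjx": the first step gives "znxrfohj", and the second then gives "hjznxrfo".

hjznxrfo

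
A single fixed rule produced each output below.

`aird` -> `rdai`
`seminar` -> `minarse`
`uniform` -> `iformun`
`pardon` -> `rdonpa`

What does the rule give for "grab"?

Looking at the pairs, the operation is to move the first 2 characters to the end (rotate left by 2).
So "grab" becomes "abgr".

abgr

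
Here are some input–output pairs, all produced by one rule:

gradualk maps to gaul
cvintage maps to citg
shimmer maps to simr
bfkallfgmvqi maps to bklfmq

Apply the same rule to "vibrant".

vbat

In each case the input is transformed by: keep every other character starting from the first (positions 1st, 3rd, 5th, ...).
For "vibrant" the result is "vbat".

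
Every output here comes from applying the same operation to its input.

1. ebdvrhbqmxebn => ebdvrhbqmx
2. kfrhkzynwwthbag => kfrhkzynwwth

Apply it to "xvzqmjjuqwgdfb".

Rule — delete the last 3 characters.
On "xvzqmjjuqwgdfb" that produces "xvzqmjjuqwg".

xvzqmjjuqwg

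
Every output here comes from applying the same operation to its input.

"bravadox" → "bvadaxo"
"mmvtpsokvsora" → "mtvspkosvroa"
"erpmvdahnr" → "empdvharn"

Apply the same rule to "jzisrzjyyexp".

jsizryjeypx

In each case the input is transformed by: swap each adjacent pair of characters (1↔2, 3↔4, ...), then delete the first character.
Working it through for "jzisrzjyyexp": intermediate "zjsizryjeypx", final "jsizryjeypx".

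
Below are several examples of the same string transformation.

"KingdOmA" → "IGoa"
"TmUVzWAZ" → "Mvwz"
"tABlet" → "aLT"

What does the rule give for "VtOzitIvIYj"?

The pattern: flip the case of every letter, then keep every other character starting from the second (positions 2nd, 4th, 6th, ...).
Applying both steps to "VtOzitIvIYj": "vToZITiViyJ", then "TZTVy".

TZTVy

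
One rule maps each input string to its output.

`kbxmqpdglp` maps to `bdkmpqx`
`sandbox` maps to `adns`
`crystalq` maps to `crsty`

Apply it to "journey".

Looking at the pairs, the operation is to delete the last 3 characters, then sort the characters into alphabetical order.
Starting from "journey": after the first operation, "jour"; after the second, "joru".

joru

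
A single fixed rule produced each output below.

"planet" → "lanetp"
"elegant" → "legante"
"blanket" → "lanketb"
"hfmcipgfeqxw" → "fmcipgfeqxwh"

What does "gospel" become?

ospelg

Looking at the pairs, the operation is to move the first character to the end.
"gospel" → "ospelg".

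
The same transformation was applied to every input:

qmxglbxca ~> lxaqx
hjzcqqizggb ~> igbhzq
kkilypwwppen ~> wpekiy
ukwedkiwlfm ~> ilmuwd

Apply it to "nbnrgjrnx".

The transformation: keep every other character starting from the first (positions 1st, 3rd, 5th, ...), then move the last 3 characters to the front (rotate right by 3).
Applying both steps to "nbnrgjrnx": "nngrx", then "grxnn".

grxnn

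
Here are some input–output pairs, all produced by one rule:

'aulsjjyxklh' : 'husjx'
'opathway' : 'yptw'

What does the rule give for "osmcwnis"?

sscn

Rule — move the last 2 characters to the front (rotate right by 2), then keep every other character starting from the second (positions 2nd, 4th, 6th, ...).
On "osmcwnis": the first step gives "isosmcwn", and the second then gives "sscn".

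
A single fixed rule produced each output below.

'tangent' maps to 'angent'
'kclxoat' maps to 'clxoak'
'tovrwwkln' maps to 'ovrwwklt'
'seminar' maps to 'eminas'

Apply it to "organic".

Looking at the pairs, the operation is to delete the last character, then move the first character to the end.
Applying that to "organic" gives "rganio".

rganio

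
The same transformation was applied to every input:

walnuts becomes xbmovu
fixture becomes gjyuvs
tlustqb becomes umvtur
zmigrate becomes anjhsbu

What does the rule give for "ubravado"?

vcsbwbe

The rule is to delete the last character, then shift every letter 1 place forward in the alphabet (wrapping around).
Applying both steps to "ubravado": "ubravad", then "vcsbwbe".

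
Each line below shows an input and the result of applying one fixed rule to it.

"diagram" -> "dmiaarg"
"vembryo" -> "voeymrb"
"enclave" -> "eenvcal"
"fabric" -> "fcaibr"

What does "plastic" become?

Rule — take characters alternately from the front and the back (1st, last, 2nd, 2nd-last, ...).
"plastic" → "pcliats".

pcliats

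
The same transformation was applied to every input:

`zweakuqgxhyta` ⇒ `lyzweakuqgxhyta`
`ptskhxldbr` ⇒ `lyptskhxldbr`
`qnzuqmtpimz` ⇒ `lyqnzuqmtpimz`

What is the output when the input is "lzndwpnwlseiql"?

What's happening: prepend "ly".
For "lzndwpnwlseiql" the result is "lylzndwpnwlseiql".

lylzndwpnwlseiql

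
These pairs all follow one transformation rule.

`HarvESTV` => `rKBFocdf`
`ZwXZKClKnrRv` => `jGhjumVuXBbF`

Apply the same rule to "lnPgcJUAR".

Looking at the pairs, the operation is to flip the case of every letter, then shift every letter 10 places forward in the alphabet (wrapping around).
Applying both steps to "lnPgcJUAR": "LNpGCjuar", then "VXzQMtekb".

VXzQMtekb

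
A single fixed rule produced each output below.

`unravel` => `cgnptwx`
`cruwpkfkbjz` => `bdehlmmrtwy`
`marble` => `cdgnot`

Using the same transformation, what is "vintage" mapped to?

cgikpvx

The transformation: shift every letter 2 places forward in the alphabet (wrapping around), then sort the characters into alphabetical order.
Applying both steps to "vintage": "xkpvcig", then "cgikpvx".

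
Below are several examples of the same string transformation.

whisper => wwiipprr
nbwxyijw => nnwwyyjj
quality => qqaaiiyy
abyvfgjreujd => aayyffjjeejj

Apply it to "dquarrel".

What's happening: keep every other character starting from the first (positions 1st, 3rd, 5th, ...), then double every character.
Applying both steps to "dquarrel": "dure", then "dduurree".

dduurree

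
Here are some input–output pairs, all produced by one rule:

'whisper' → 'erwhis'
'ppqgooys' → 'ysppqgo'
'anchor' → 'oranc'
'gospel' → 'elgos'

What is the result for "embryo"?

The pattern: move the last 2 characters to the front (rotate right by 2), then delete the last character.
On "embryo" that produces "yoemb".

yoemb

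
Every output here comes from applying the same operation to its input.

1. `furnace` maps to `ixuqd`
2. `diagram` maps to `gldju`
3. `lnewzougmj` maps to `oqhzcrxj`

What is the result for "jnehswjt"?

Each output is the input with this applied: shift every letter 3 places forward in the alphabet (wrapping around), then delete the last 2 characters.
Starting from "jnehswjt": after the first operation, "mqhkvzmw"; after the second, "mqhkvz".

mqhkvz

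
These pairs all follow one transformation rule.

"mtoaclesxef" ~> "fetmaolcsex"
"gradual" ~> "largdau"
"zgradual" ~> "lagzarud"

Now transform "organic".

ciroagn

The transformation: move the last 2 characters to the front (rotate right by 2), then swap each adjacent pair of characters (1↔2, 3↔4, ...).
Applying both steps to "organic": "icorgan", then "ciroagn".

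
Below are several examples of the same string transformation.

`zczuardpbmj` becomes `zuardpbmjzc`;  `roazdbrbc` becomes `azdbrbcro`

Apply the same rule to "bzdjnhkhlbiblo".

Rule — move the first 2 characters to the end (rotate left by 2).
So "bzdjnhkhlbiblo" becomes "djnhkhlbiblobz".

djnhkhlbiblobz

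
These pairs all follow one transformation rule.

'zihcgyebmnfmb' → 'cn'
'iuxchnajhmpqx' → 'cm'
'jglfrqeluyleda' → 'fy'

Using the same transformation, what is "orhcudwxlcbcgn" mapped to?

The transformation: keep one character in every 3, starting at position 1 (positions 1st, 4th, 7th, ...), then keep every other character starting from the second (positions 2nd, 4th, 6th, ...).
Starting from "orhcudwxlcbcgn": after the first operation, "ocwcg"; after the second, "cc".

cc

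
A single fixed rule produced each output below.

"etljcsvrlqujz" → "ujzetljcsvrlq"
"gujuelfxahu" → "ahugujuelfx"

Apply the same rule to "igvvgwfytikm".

The transformation: move the last 3 characters to the front (rotate right by 3).
So "igvvgwfytikm" becomes "ikmigvvgwfyt".

ikmigvvgwfyt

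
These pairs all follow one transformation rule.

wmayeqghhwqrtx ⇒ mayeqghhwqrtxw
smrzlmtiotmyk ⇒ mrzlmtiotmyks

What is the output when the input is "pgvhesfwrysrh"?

What's happening: move the first character to the end.
On "pgvhesfwrysrh" that produces "gvhesfwrysrhp".

gvhesfwrysrhp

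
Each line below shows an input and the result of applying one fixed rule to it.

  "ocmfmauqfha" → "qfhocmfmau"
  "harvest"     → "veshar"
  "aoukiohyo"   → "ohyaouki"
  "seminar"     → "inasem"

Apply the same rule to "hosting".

tinhos

The pattern: delete the last character, then move the last 3 characters to the front (rotate right by 3).
For "hosting" the result is "tinhos".
(Check on "ocmfmauqfha": → "ocmfmauqfh" → "qfhocmfmau" ✓)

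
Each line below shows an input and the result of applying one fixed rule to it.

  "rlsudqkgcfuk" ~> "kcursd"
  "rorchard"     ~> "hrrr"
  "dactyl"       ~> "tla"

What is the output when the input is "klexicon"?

Each output is the input with this applied: swap the front and back halves of the string, then keep every other character starting from the first (positions 1st, 3rd, 5th, ...).
"klexicon" → "iconklex" → "ioke".
(Check on "dactyl": → "tyldac" → "tla" ✓)

ioke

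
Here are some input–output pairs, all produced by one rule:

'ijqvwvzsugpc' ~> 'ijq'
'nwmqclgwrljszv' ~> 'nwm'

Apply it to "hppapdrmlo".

hpp

Rule — keep only the first 3 characters.
"hppapdrmlo" → "hpp".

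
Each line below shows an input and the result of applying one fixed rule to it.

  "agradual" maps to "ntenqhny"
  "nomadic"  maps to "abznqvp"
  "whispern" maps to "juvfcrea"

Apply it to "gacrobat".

tnpebong

Rule — shift every letter 13 places forward in the alphabet (wrapping around) — i.e. ROT13.
Applying that to "gacrobat" gives "tnpebong".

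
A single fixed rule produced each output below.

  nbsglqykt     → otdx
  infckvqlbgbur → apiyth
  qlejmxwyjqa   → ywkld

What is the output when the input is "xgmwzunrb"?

tjhe

The transformation: keep every other character starting from the second (positions 2nd, 4th, 6th, ...), then shift every letter 13 places forward in the alphabet (wrapping around) — i.e. ROT13.
"xgmwzunrb" → "gwur" → "tjhe".
(Check on "nbsglqykt": → "bgqk" → "otdx" ✓)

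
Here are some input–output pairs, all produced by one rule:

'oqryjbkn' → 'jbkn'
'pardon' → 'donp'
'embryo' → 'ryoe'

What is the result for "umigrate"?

rate

The pattern: swap the front and back halves of the string, then keep only the first 4 characters.
On "umigrate": the first step gives "rateumig", and the second then gives "rate".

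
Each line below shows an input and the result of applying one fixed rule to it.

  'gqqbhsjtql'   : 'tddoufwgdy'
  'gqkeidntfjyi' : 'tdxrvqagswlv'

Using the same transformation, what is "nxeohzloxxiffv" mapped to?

akrbumybkkvssi

The rule is to shift every letter 13 places forward in the alphabet (wrapping around) — i.e. ROT13.
"nxeohzloxxiffv" → "akrbumybkkvssi".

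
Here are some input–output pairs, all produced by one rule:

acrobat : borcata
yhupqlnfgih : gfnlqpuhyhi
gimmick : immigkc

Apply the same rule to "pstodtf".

dotspft

What's happening: move the last 2 characters to the front (rotate right by 2), then reverse the string.
"pstodtf" → "tfpstod" → "dotspft".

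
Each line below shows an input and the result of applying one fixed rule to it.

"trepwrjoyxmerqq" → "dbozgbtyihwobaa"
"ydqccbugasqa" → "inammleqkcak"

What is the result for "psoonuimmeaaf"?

The pattern: shift every letter 10 places forward in the alphabet (wrapping around).
On "psoonuimmeaaf" that produces "zcyyxeswwokkp".

zcyyxeswwokkp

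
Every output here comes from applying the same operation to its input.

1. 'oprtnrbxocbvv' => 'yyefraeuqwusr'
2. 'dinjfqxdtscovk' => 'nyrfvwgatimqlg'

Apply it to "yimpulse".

hvoxsplb

What's happening: shift every letter 3 places forward in the alphabet (wrapping around), then reverse the string.
On "yimpulse" that produces "hvoxsplb".
(Check on "dinjfqxdtscovk": → "glqmitagwvfryn" → "nyrfvwgatimqlg" ✓)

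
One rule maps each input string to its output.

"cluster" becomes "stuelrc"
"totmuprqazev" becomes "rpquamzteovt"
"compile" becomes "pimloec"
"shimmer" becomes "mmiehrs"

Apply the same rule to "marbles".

blreasm

The pattern: take characters alternately from the front and the back (1st, last, 2nd, 2nd-last, ...), then reverse the string.
Applying both steps to "marbles": "msaerlb", then "blreasm".
(Check on "shimmer": → "srheimm" → "mmiehrs" ✓)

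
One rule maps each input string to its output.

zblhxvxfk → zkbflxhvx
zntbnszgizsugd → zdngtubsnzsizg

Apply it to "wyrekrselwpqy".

wyyqrpewklres

Rule — take characters alternately from the front and the back (1st, last, 2nd, 2nd-last, ...).
"wyrekrselwpqy" → "wyyqrpewklres".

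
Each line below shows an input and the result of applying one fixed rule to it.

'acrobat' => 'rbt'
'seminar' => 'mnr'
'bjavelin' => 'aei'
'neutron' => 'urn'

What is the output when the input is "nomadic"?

mdc

Each output is the input with this applied: keep every other character starting from the first (positions 1st, 3rd, 5th, ...), then delete the first character.
For "nomadic", step one produces "nmdc"; step two turns that into "mdc".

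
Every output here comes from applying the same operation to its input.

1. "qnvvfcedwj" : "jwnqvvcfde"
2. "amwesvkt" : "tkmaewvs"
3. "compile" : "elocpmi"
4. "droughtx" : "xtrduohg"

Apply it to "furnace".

ecufnra

What's happening: move the last 2 characters to the front (rotate right by 2), then swap each adjacent pair of characters (1↔2, 3↔4, ...).
So "furnace" becomes "ecufnra".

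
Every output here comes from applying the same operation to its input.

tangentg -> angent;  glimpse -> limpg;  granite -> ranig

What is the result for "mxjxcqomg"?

What's happening: delete the last 2 characters, then move the first character to the end.
Working it through for "mxjxcqomg": intermediate "mxjxcqo", final "xjxcqom".

xjxcqom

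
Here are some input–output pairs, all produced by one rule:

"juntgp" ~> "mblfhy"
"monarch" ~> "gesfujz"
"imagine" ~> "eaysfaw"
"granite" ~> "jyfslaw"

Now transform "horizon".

In each case the input is transformed by: swap each adjacent pair of characters (1↔2, 3↔4, ...), then shift every letter 8 places backward in the alphabet (wrapping around).
On "horizon": the first step gives "ohirozn", and the second then gives "gzajgrf".

gzajgrf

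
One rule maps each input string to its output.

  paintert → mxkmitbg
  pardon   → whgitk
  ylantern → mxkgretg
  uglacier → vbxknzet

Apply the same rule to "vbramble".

The transformation: swap the front and back halves of the string, then shift every letter 7 places backward in the alphabet (wrapping around).
Applying that to "vbramble" gives "fuexoukt".
(Check on "uglacier": → "cierugla" → "vbxknzet" ✓)

fuexoukt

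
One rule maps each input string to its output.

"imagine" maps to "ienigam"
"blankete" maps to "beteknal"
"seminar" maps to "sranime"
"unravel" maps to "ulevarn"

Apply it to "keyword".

Rule — reverse the string, then move the last character to the front.
On "keyword": the first step gives "drowyek", and the second then gives "kdrowye".

kdrowye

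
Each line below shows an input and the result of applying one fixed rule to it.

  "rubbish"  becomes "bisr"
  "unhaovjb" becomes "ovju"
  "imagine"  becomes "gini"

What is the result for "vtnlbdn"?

The rule is to swap the first and last characters, then keep only the last 4 characters.
Applying both steps to "vtnlbdn": "ntnlbdv", then "lbdv".

lbdv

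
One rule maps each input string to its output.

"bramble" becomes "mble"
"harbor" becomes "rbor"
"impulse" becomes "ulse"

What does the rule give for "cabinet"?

inet

In each case the input is transformed by: keep only the last 4 characters.
For "cabinet" the result is "inet".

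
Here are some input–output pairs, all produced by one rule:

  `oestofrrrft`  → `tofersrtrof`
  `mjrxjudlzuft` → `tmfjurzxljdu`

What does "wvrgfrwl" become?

lwwvrrfg

In each case the input is transformed by: take characters alternately from the front and the back (1st, last, 2nd, 2nd-last, ...), then swap each adjacent pair of characters (1↔2, 3↔4, ...).
Applying both steps to "wvrgfrwl": "wlvwrrgf", then "lwwvrrfg".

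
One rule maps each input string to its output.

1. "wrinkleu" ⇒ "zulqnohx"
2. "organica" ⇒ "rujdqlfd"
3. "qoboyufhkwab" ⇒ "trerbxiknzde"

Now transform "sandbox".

What's happening: shift every letter 3 places forward in the alphabet (wrapping around).
So "sandbox" becomes "vdqgera".

vdqgera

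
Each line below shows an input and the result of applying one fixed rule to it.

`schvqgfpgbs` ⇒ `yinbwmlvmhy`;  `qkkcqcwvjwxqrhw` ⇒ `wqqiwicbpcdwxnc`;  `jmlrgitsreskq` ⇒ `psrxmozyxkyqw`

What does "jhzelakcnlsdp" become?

pnfkrgqitryjv

What's happening: shift every letter 6 places forward in the alphabet (wrapping around).
For "jhzelakcnlsdp" the result is "pnfkrgqitryjv".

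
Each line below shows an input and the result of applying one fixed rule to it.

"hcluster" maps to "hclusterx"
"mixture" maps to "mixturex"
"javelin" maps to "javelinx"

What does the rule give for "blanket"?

The transformation: append "x".
So "blanket" becomes "blanketx".

blanketx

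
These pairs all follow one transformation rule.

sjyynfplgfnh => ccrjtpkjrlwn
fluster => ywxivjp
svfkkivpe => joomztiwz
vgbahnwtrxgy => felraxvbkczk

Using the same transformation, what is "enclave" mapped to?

In each case the input is transformed by: move the first 2 characters to the end (rotate left by 2), then shift every letter 4 places forward in the alphabet (wrapping around).
On "enclave": the first step gives "claveen", and the second then gives "gpeziir".
(Check on "svfkkivpe": → "fkkivpesv" → "joomztiwz" ✓)

gpeziir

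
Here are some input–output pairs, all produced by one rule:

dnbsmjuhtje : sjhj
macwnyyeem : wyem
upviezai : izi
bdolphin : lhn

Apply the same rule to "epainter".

The transformation: delete the first 3 characters, then keep every other character starting from the first (positions 1st, 3rd, 5th, ...).
"epainter" → "inter" → "itr".

itr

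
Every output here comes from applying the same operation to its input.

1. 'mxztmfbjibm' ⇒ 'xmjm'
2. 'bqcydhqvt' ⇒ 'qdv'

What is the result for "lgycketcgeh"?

gkch

In each case the input is transformed by: keep one character in every 3, starting at position 2 (positions 2nd, 5th, 8th, ...).
For "lgycketcgeh" the result is "gkch".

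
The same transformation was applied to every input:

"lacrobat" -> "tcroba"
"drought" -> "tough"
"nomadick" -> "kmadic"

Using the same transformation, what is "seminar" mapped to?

rmina

The transformation: delete the first 2 characters, then move the last character to the front.
"seminar" → "minar" → "rmina".
(Check on "drought": → "ought" → "tough" ✓)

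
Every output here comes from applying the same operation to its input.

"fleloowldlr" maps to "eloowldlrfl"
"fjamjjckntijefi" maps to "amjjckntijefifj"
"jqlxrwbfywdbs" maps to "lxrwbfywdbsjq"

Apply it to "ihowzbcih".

The transformation: move the first 2 characters to the end (rotate left by 2).
Applying that to "ihowzbcih" gives "owzbcihih".

owzbcihih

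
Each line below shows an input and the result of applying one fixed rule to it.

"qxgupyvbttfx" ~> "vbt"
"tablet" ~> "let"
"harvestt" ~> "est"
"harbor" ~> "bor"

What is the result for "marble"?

ble

In each case the input is transformed by: swap the front and back halves of the string, then keep only the first 3 characters.
Applying both steps to "marble": "blemar", then "ble".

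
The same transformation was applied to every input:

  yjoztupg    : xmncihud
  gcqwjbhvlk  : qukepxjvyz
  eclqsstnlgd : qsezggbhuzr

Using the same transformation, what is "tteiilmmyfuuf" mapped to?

hhwszwaatmiit

The pattern: shift every letter 12 places backward in the alphabet (wrapping around), then swap each adjacent pair of characters (1↔2, 3↔4, ...).
For "tteiilmmyfuuf" the result is "hhwszwaatmiit".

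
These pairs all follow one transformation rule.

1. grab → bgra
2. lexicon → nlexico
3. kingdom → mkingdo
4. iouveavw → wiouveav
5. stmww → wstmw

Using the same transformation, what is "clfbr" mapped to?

Looking at the pairs, the operation is to move the last character to the front.
"clfbr" → "rclfb".

rclfb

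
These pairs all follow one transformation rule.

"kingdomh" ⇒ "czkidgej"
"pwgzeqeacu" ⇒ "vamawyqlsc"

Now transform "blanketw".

In each case the input is transformed by: shift every letter 4 places backward in the alphabet (wrapping around), then move the first 3 characters to the end (rotate left by 3).
Working it through for "blanketw": intermediate "xhwjgaps", final "jgapsxhw".

jgapsxhw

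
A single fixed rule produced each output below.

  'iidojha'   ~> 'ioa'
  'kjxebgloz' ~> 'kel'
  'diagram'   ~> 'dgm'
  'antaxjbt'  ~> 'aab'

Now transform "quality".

qly

Rule — keep one character in every 3, starting at position 1 (positions 1st, 4th, 7th, ...).
Applying that to "quality" gives "qly".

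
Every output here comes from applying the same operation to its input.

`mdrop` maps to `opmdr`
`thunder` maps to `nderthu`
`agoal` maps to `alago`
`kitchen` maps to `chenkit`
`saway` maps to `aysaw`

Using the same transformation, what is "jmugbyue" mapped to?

gbyuejmu

The transformation: move the first 3 characters to the end (rotate left by 3).
For "jmugbyue" the result is "gbyuejmu".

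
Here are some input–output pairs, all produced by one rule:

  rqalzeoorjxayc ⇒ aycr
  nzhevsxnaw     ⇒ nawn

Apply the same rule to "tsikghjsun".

Rule — move the first character to the end, then keep only the last 4 characters.
For "tsikghjsun", step one produces "sikghjsunt"; step two turns that into "sunt".

sunt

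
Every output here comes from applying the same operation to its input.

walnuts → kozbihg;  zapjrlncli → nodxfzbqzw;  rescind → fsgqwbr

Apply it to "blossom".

pzcggca

Rule — shift every letter 12 places backward in the alphabet (wrapping around).
Doing the same to "blossom": "pzcggca".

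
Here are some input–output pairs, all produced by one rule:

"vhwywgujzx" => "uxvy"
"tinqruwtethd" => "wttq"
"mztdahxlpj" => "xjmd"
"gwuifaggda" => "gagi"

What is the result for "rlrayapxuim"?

pira

Each output is the input with this applied: keep one character in every 3, starting at position 1 (positions 1st, 4th, 7th, ...), then swap the front and back halves of the string.
Applying both steps to "rlrayapxuim": "rapi", then "pira".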